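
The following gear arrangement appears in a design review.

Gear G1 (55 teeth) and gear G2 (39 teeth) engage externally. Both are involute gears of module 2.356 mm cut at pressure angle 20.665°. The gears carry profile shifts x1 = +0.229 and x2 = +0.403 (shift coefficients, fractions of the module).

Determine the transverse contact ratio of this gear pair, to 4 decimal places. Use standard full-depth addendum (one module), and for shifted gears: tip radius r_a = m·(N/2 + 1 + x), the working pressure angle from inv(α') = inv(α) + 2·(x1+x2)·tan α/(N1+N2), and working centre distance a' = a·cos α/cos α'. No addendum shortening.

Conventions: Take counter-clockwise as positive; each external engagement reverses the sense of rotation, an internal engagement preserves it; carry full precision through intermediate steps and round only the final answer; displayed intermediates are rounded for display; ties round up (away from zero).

1.6147

recognized (one external pair, fixed centres): single-mesh tooth geometry, m = 2.356, N1 = 55, N2 = 39
base radii: r_b1 = 60.621397, r_b2 = 42.986082
tip radii: r_a1 = 67.685524, r_a2 = 49.247468
inv(α') = inv(20.665°) + 2·(+0.229+0.403)·tan α/(55+39) = 0.02157004  ⇒  α' = 22.51854°
a' = a·cos α / cos α' = 110.7320·cos 20.665°/cos 22.51854° = 112.158962
action lengths: √(r_a1²−r_b1²) = 30.106085, √(r_a2²−r_b2²) = 24.031435
base pitch p_b = π·m·cos α = 6.925372
CR = (30.106085 + 24.031435 − 112.158962·sin 22.51854°)/6.925372 = 1.614733
contact ratio ≈ 1.6147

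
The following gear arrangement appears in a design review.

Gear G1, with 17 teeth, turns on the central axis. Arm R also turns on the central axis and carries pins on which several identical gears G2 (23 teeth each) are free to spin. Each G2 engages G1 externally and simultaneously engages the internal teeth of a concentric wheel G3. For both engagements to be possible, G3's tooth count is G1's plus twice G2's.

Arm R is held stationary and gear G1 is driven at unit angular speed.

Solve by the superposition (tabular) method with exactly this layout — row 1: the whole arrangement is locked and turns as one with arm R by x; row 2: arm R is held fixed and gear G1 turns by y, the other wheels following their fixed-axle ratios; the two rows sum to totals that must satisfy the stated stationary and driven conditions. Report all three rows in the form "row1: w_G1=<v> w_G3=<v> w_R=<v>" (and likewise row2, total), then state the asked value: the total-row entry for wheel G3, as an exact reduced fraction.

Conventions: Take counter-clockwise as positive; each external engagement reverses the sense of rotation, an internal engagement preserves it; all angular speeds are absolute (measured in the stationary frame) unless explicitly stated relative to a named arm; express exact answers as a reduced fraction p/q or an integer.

recognized (axles ride arm R): planetary set, 17/23/63 teeth
row 1: whole set turns with the arm by x
row 2 — arm fixed, fixed-axis ratios: sun y, ring −(17/63)·y, arm 0
boundary: total ω_arm = x = 0 and total ω_sun = x + y = 1  ⇒  y = 1, x = 0
row 2 ring = −(17/63)·1 = -17/63
totals (row 1 + row 2): sun 0 + 1 = 1, ring 0 + (-17/63) = -17/63, arm 0 + 0 = 0
asked cell (total, ring) = -17/63

row1: w_G1=0 w_G3=0 w_R=0
row2: w_G1=1 w_G3=-17/63 w_R=0
total: w_G1=1 w_G3=-17/63 w_R=0
asked value: -17/63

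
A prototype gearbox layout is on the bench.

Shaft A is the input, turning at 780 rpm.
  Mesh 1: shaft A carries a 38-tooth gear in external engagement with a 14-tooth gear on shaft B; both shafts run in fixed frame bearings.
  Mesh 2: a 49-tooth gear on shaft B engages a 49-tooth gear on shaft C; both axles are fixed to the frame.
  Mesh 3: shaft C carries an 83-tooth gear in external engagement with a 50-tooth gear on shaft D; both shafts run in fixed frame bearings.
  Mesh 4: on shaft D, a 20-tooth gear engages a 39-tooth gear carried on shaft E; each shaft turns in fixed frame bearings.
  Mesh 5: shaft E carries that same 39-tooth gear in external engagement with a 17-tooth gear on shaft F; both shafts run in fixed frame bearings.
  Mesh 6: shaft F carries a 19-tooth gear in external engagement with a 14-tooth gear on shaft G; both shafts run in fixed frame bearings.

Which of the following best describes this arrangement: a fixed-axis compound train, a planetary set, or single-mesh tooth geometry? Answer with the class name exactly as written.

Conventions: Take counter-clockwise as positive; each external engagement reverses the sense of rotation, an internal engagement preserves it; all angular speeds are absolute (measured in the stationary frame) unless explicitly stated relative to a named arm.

class = fixed-axis compound train [6 meshes; 6 ratios multiply, 6 sense flips]
classification: fixed-axis compound train

fixed-axis compound train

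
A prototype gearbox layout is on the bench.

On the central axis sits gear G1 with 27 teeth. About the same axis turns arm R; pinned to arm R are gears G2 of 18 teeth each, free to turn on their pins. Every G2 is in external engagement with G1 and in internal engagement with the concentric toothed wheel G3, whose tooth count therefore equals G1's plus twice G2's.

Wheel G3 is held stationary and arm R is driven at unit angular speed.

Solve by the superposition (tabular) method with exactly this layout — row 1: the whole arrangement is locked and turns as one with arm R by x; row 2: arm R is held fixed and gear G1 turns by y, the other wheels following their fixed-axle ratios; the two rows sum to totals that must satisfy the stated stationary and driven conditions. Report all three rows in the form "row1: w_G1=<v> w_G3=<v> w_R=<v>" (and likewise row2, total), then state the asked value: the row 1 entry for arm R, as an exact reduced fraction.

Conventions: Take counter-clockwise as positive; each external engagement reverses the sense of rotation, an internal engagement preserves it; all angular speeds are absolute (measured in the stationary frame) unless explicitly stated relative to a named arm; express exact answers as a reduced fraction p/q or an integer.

row1: w_G1=1 w_G3=1 w_R=1
row2: w_G1=7/3 w_G3=-1 w_R=0
total: w_G1=10/3 w_G3=0 w_R=1
asked value: 1

planetary set (27T centre, 18T on arm, 63T internal) — Willis relation
row 1 (train locked, turned with arm): all members turn x
row 2 (arm held, sun turns y): ω_ring = −(27/63)·y, ω_arm = 0
boundary: total ω_ring = x − (27/63)·y = 0 and total ω_arm = x = 1  ⇒  y = 7/3, x = 1
row 2 ring = −(27/63)·7/3 = -1
totals (row 1 + row 2): sun 1 + 7/3 = 10/3, ring 1 + (-1) = 0, arm 1 + 0 = 1
asked cell (row1, arm) = 1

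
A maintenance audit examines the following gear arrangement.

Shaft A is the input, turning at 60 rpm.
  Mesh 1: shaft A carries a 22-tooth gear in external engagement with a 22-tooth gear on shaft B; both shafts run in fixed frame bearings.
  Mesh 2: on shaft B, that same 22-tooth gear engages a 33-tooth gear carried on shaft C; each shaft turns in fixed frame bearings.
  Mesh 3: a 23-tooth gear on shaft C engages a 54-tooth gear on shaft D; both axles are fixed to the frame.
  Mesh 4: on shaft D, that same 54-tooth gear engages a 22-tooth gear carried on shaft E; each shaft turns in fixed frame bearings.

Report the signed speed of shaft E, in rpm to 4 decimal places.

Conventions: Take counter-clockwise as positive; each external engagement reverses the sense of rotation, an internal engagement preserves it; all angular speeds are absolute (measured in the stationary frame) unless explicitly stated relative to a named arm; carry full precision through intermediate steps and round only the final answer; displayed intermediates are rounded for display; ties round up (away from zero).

4-mesh fixed-axis compound train (all bearings frame-fixed)
mesh 1 [22T→22T]: ω = 60.0000×22/22 = 60.0000 rpm, sense flips to −
mesh 2 [22T→33T]: ω = 60.0000×22/33 = 40.0000 rpm, sense flips to +
mesh 3 [23T→54T]: ω = 40.0000×23/54 = 17.0370 rpm, sense flips to −
mesh 4 [54T→22T]: ω = 17.0370×54/22 = 41.8182 rpm, sense flips to +
signed output speed = +41.8182 rpm

+41.8182 rpm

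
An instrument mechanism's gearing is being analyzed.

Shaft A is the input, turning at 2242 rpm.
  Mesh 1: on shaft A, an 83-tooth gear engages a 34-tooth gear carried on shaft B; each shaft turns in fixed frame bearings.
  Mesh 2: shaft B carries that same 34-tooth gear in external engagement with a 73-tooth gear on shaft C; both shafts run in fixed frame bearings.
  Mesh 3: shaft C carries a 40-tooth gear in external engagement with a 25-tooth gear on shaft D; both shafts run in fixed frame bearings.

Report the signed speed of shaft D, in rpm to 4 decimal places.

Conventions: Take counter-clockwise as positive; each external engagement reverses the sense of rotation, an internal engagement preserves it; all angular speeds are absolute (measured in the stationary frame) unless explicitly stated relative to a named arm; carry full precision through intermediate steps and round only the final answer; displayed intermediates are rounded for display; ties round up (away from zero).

3-mesh fixed-axis compound train (all bearings frame-fixed)
mesh 1 [83T→34T]: ω = 2242.0000×83/34 = 5473.1176 rpm, sense flips to −
mesh 2 [34T→73T]: ω = 5473.1176×34/73 = 2549.1233 rpm, sense flips to +
mesh 3 [40T→25T]: ω = 2549.1233×40/25 = 4078.5973 rpm, sense flips to −
signed output speed = -4078.5973 rpm

-4078.5973 rpm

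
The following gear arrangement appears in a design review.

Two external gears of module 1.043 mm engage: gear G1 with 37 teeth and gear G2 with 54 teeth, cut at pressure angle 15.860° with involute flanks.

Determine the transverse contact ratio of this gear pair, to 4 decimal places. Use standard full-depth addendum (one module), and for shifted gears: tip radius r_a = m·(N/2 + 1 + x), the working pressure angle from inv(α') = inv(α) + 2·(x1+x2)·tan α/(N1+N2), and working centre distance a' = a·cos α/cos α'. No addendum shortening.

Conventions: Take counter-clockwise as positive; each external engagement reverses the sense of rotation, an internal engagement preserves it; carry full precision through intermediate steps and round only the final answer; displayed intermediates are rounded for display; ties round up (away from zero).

class = single-mesh tooth geometry [involute pair 37T × 54T, m = 1.043]
base radii: r_b1 = 18.560965, r_b2 = 27.088976
tip radii: r_a1 = 20.338500, r_a2 = 29.204000
no profile shift: α' = α, a' = a
action lengths: √(r_a1²−r_b1²) = 8.315356, √(r_a2²−r_b2²) = 10.911506
base pitch p_b = π·m·cos α = 3.151946
CR = (8.315356 + 10.911506 − 47.456500·sin 15.86000°)/3.151946 = 1.985308
contact ratio ≈ 1.9853

1.9853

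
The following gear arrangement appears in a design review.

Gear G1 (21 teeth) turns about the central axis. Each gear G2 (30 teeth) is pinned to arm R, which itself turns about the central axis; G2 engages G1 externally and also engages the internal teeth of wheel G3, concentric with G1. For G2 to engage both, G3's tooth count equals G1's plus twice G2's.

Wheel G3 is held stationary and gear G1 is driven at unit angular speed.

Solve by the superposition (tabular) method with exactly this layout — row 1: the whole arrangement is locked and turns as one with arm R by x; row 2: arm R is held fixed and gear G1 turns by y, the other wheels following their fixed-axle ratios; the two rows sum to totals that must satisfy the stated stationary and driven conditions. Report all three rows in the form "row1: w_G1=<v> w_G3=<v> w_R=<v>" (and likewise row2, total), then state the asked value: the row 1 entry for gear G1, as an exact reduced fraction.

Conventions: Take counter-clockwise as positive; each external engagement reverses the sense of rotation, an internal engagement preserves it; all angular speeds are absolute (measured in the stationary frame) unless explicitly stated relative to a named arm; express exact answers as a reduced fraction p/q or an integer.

topology: planetary set — G1 21T / G2 30T / G3 81T, arm = carrier (Willis)
row 1 (train locked, turned with arm): all members turn x
row 2 — arm fixed, fixed-axis ratios: sun y, ring −(21/81)·y, arm 0
boundary: total ω_ring = x − (21/81)·y = 0 and total ω_sun = x + y = 1  ⇒  y = 27/34, x = 7/34
row 2 ring = −(21/81)·27/34 = -7/34
totals (row 1 + row 2): sun 7/34 + 27/34 = 1, ring 7/34 + (-7/34) = 0, arm 7/34 + 0 = 7/34
asked cell (row1, sun) = 7/34

row1: w_G1=7/34 w_G3=7/34 w_R=7/34
row2: w_G1=27/34 w_G3=-7/34 w_R=0
total: w_G1=1 w_G3=0 w_R=7/34
asked value: 7/34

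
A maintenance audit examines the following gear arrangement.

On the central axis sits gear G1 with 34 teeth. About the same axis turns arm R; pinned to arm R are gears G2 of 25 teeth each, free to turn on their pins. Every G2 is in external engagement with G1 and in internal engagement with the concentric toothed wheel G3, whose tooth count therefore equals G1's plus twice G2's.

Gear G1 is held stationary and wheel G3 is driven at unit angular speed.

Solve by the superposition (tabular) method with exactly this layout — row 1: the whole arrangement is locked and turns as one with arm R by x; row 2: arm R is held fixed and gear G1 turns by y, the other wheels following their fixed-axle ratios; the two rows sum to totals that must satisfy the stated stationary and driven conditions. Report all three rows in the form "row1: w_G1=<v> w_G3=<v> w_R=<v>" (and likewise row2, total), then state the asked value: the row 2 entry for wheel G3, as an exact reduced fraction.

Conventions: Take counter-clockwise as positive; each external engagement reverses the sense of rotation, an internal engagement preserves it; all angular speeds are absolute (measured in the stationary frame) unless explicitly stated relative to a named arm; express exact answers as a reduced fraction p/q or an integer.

planetary set (34T centre, 25T on arm, 84T internal) — Willis relation
row 1 (train locked, turned with arm): all members turn x
superposition row 2 [arm held]: sun y, ring −(34/84)·y, arm 0
boundary: total ω_sun = x + y = 0 and total ω_ring = x − (34/84)·y = 1  ⇒  y = -42/59, x = 42/59
row 2 ring = −(34/84)·(-42/59) = 17/59
totals (row 1 + row 2): sun 42/59 + (-42/59) = 0, ring 42/59 + 17/59 = 1, arm 42/59 + 0 = 42/59
asked cell (row2, ring) = 17/59

row1: w_G1=42/59 w_G3=42/59 w_R=42/59
row2: w_G1=-42/59 w_G3=17/59 w_R=0
total: w_G1=0 w_G3=1 w_R=42/59
asked value: 17/59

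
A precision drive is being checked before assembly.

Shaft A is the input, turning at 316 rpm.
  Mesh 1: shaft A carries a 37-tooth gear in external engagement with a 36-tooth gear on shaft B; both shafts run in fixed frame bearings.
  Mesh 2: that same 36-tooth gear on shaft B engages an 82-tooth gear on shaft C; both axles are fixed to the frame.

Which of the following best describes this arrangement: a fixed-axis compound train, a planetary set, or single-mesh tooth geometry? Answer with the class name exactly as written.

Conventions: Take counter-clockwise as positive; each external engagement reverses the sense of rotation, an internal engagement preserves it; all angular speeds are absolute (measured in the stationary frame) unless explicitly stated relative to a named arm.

fixed-axis compound train

2-mesh fixed-axis compound train (all bearings frame-fixed)
classification: fixed-axis compound train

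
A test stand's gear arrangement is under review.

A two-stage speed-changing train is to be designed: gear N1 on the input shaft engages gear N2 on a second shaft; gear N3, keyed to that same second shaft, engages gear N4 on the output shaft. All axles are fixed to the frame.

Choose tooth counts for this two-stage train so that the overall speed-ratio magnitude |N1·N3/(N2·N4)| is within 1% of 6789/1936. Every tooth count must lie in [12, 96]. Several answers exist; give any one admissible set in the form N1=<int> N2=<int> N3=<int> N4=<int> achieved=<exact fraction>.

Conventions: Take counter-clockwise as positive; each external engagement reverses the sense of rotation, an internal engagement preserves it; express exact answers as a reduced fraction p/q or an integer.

N1=73 N2=22 N3=93 N4=88 achieved=6789/1936

class = fixed-axis compound train [2-stage, 6789/1936 wanted]
target = 6789/1936 in lowest terms: an exact hit needs N1·N3 = k·6789 and N2·N4 = k·1936 for one integer k, every count in [12, 96]; additionally prefer no 1:1 stage (N1 ≠ N2, N3 ≠ N4)
k = 1: N1·N3 = 6789 = 73·93, N2·N4 = 1936 = 22·88
achieved = 73·93/(22·88) = 6789/1936; |achieved − target| = 0 ≤ 6789/193600 ✓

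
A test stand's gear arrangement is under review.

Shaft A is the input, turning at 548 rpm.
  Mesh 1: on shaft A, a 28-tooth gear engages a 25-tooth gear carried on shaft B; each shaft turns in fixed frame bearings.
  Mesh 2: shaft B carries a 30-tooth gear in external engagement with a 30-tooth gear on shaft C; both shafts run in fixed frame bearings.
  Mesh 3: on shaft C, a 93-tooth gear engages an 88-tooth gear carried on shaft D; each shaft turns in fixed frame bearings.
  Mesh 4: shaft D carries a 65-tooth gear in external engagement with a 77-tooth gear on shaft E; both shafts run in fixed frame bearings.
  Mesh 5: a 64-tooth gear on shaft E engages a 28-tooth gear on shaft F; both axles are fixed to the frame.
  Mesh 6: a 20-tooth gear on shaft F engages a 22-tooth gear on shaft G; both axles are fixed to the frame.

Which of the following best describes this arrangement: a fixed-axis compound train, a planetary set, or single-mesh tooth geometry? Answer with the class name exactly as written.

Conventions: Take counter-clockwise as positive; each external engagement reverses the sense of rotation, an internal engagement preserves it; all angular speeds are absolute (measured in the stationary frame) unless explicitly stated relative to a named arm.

fixed-axis compound train

recognized (7 fixed axles, 6 meshes): fixed-axis compound train
classification: fixed-axis compound train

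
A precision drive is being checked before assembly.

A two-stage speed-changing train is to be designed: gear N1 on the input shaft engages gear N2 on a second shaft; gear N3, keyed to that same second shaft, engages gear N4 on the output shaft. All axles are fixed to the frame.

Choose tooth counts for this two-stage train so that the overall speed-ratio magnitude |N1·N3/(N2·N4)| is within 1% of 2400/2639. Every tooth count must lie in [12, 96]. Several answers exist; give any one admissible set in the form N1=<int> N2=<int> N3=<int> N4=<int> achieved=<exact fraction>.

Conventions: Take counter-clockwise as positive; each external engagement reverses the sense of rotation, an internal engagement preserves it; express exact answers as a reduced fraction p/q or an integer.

N1=25 N2=29 N3=96 N4=91 achieved=2400/2639

topology: fixed-axis compound train — 2 stages, target 2400/2639
target = 2400/2639 in lowest terms: an exact hit needs N1·N3 = k·2400 and N2·N4 = k·2639 for one integer k, every count in [12, 96]; additionally prefer no 1:1 stage (N1 ≠ N2, N3 ≠ N4)
k = 1: N1·N3 = 2400 = 25·96, N2·N4 = 2639 = 29·91
achieved = 25·96/(29·91) = 2400/2639; |achieved − target| = 0 ≤ 24/2639 ✓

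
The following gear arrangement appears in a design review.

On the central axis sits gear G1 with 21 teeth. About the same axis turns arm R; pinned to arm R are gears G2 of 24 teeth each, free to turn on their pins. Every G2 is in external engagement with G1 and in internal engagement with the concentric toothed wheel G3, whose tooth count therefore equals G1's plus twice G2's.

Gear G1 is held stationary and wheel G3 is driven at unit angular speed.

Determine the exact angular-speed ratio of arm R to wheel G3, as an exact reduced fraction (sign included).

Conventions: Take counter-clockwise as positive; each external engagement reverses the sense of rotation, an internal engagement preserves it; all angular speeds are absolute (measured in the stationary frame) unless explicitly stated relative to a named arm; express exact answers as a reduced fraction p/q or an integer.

class = planetary set [G3 = 21+2·24 = 69; Willis about the carrier]
ring teeth: 21 + 2·24 = 69
21(ω_sun−ω_arm) = −69(ω_ring−ω_arm),  ω_sun = 0, ω_ring = 1
21(0−ω_arm) = −69(1−ω_arm)  ⇒  90·ω_arm = 69  ⇒  ω_arm = 23/30
ω_out/ω_in = 23/30

23/30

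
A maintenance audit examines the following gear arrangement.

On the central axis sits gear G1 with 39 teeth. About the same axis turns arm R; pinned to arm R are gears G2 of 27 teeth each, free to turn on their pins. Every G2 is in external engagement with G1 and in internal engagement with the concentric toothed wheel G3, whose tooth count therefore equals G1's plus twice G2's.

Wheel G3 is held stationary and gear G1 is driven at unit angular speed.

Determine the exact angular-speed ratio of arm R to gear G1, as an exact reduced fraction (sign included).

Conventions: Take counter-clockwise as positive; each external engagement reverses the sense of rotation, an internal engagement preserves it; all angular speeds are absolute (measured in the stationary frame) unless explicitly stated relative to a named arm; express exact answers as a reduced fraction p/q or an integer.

recognized (axles ride arm R): planetary set, 39/27/93 teeth
ring teeth: 39 + 2·27 = 93
39(ω_sun−ω_arm) = −93(ω_ring−ω_arm),  ω_ring = 0, ω_sun = 1
39(1−ω_arm) = −93(0−ω_arm)  ⇒  132·ω_arm = 39  ⇒  ω_arm = 13/44
ω_out/ω_in = 13/44

13/44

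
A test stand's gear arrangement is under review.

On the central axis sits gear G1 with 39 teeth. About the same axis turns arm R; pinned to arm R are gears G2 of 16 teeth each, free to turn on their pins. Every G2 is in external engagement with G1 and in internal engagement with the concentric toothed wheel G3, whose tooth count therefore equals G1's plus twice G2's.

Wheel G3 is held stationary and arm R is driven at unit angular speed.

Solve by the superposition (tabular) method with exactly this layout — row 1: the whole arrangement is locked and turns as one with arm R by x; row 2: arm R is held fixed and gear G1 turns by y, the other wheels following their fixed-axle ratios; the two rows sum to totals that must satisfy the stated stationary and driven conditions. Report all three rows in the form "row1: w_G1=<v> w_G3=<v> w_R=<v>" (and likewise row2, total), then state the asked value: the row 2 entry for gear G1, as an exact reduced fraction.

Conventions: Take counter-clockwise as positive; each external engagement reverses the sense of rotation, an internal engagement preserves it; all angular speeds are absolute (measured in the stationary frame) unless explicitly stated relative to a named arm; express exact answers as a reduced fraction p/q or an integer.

row1: w_G1=1 w_G3=1 w_R=1
row2: w_G1=71/39 w_G3=-1 w_R=0
total: w_G1=110/39 w_G3=0 w_R=1
asked value: 71/39

class = planetary set [G3 = 39+2·16 = 71; Willis about the carrier]
superposition row 1 [locked train]: every member turns x
row 2 — arm fixed, fixed-axis ratios: sun y, ring −(39/71)·y, arm 0
boundary: total ω_ring = x − (39/71)·y = 0 and total ω_arm = x = 1  ⇒  y = 71/39, x = 1
row 2 ring = −(39/71)·71/39 = -1
totals (row 1 + row 2): sun 1 + 71/39 = 110/39, ring 1 + (-1) = 0, arm 1 + 0 = 1
asked cell (row2, sun) = 71/39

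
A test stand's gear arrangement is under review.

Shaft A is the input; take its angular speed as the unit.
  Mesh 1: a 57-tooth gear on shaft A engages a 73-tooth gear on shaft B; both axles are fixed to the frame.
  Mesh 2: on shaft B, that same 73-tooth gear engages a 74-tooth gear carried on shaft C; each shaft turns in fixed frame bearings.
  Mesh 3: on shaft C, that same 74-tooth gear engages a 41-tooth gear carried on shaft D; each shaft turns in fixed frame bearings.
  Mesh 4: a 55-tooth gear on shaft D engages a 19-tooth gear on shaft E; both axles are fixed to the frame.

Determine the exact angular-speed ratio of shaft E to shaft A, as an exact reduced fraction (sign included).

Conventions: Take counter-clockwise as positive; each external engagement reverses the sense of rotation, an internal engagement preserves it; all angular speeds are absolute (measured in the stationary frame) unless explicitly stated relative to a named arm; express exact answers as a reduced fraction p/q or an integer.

165/41

class = fixed-axis compound train [4 meshes; 4 ratios multiply, 4 sense flips]
mesh 1 [57T→73T]: running ratio 57/73, sense −
mesh 2 [73T→74T]: running ratio 57/74, sense +
mesh 3 [74T→41T]: running ratio 57/41, sense −
mesh 4 [55T→19T]: running ratio 165/41, sense +
ω_out/ω_in = 165/41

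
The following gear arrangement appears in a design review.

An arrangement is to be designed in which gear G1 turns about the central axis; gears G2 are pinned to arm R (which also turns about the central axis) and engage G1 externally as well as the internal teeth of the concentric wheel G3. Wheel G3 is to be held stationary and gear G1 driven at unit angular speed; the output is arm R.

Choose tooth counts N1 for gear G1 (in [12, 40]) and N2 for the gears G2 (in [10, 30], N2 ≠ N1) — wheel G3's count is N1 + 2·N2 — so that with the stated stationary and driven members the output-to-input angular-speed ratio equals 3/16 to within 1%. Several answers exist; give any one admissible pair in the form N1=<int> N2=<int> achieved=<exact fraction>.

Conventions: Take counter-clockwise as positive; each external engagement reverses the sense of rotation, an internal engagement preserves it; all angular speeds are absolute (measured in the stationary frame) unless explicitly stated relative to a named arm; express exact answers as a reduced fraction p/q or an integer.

N1=12 N2=20 achieved=3/16

design class (target 3/16): planetary set
Willis with ω_ring = 0: ω_arm/ω_sun = N1/(N1+N3); set equal to 3/16  ⇒  N3/N1 = 1/(3/16) − 1 = 13/3
N3 = N1 + 2·N2  ⇒  N2/N1 = (N3/N1 − 1)/2 = (13/3 − 1)/2 = 5/3
smallest multiple with N1 ≥ 12 and N2 ≥ 10: k = 4  ⇒  N1 = 4·3 = 12, N2 = 4·5 = 20 (N1 ≤ 40, N2 ≤ 30, N2 ≠ N1 ✓), N3 = 12 + 2·20 = 52
check: N1/(N1+N3) with N1 = 12, N3 = 52 gives 3/16; |achieved − target| = 0 ≤ 3/1600 ✓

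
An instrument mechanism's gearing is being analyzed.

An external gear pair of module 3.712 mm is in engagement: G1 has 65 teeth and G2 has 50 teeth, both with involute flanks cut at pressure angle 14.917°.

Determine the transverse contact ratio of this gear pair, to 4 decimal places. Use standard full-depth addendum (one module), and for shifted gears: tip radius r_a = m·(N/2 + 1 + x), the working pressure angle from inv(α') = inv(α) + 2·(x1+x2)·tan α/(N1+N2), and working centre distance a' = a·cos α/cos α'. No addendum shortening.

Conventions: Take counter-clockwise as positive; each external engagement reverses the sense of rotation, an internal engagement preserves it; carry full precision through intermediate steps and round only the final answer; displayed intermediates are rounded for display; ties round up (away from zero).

2.1324

single-mesh involute tooth geometry (65T engaging 50T at module 3.712)
base radii: r_b1 = 116.574401, r_b2 = 89.672616
tip radii: r_a1 = 124.352000, r_a2 = 96.512000
no profile shift: α' = α, a' = a
action lengths: √(r_a1²−r_b1²) = 43.287745, √(r_a2²−r_b2²) = 35.684563
base pitch p_b = π·m·cos α = 11.268593
CR = (43.287745 + 35.684563 − 213.440000·sin 14.91700°)/11.268593 = 2.132359
contact ratio ≈ 2.1324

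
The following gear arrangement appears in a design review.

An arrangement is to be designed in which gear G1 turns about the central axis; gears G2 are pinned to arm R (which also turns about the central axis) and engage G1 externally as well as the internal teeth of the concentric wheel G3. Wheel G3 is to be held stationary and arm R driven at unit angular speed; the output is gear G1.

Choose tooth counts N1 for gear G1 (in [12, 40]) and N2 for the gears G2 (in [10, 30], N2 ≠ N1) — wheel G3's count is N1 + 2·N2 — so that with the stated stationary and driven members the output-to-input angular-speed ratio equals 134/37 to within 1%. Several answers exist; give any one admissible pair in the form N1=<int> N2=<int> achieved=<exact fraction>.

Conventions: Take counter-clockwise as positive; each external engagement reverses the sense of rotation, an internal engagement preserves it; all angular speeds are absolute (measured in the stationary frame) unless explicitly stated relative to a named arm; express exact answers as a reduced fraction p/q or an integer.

planetary set to be sized for 134/37 (Willis relation)
Willis with ω_ring = 0: ω_sun/ω_arm = (N1+N3)/N1; set equal to 134/37  ⇒  N3/N1 = 134/37 − 1 = 97/37
N3 = N1 + 2·N2  ⇒  N2/N1 = (N3/N1 − 1)/2 = (97/37 − 1)/2 = 30/37
smallest multiple with N1 ≥ 12 and N2 ≥ 10: k = 1  ⇒  N1 = 1·37 = 37, N2 = 1·30 = 30 (N1 ≤ 40, N2 ≤ 30, N2 ≠ N1 ✓), N3 = 37 + 2·30 = 97
check: (N1+N3)/N1 with N1 = 37, N3 = 97 gives 134/37; |achieved − target| = 0 ≤ 67/1850 ✓

N1=37 N2=30 achieved=134/37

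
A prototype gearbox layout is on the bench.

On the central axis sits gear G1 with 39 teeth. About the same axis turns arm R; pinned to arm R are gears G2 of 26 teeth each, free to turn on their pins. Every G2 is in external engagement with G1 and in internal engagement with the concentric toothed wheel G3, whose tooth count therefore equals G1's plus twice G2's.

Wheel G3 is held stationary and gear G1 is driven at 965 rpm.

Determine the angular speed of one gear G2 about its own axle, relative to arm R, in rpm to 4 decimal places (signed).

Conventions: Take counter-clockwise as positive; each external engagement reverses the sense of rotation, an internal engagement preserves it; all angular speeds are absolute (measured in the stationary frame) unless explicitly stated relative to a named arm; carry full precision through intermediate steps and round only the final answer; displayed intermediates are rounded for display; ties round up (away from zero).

recognized (axles ride arm R): planetary set, 39/26/91 teeth
normalise by the input: solve with ω_sun = 1, then scale by 965 rpm
ring teeth: 39 + 2·26 = 91
39(ω_sun−ω_arm) = −91(ω_ring−ω_arm),  ω_ring = 0, ω_sun = 1
39(1−ω_arm) = −91(0−ω_arm)  ⇒  130·ω_arm = 39  ⇒  ω_arm = 3/10
sun–planet mesh: 39·(1−3/10) = −26·(ω_p−ω_arm)  ⇒  ω_p−ω_arm = -21/20
scale: ω_p−ω_arm = -21/20 × 965 rpm = -1013.2500 rpm

-1013.2500 rpm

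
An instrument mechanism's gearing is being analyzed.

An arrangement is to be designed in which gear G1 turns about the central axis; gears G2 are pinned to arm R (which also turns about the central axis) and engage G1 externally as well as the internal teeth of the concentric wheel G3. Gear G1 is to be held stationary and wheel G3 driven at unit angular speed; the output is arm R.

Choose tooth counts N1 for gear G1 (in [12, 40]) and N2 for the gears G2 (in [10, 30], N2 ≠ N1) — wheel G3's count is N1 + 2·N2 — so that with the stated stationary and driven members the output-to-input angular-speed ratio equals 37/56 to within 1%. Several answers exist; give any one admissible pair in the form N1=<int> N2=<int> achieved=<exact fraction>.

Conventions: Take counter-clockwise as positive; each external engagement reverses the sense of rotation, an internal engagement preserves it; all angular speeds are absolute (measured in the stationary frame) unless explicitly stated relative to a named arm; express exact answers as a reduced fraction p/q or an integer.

N1=38 N2=18 achieved=37/56

topology: planetary set — design target 37/56, arm = carrier (Willis)
Willis with ω_sun = 0: ω_arm/ω_ring = N3/(N1+N3); set equal to 37/56  ⇒  N3/N1 = (37/56)/(1 − 37/56) = 37/19
N3 = N1 + 2·N2  ⇒  N2/N1 = (N3/N1 − 1)/2 = (37/19 − 1)/2 = 9/19
smallest multiple with N1 ≥ 12 and N2 ≥ 10: k = 2  ⇒  N1 = 2·19 = 38, N2 = 2·9 = 18 (N1 ≤ 40, N2 ≤ 30, N2 ≠ N1 ✓), N3 = 38 + 2·18 = 74
check: N3/(N1+N3) with N1 = 38, N3 = 74 gives 37/56; |achieved − target| = 0 ≤ 37/5600 ✓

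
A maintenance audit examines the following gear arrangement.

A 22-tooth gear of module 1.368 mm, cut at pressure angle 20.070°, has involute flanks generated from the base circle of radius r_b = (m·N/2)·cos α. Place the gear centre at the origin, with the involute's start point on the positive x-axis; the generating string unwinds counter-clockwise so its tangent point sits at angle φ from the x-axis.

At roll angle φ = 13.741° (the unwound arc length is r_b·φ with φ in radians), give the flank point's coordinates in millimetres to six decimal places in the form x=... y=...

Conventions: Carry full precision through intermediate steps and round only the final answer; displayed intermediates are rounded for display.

x=14.534844 y=0.064616

recognized (one wheel, involute flank): single-mesh tooth geometry, m = 1.368, N = 22
pitch radius r_p = m·N/2 = 1.368·22/2 = 15.048000
base radius r_b = r_p·cos α = 15.048000·cos 20.070° = 14.134196
roll angle φ = 13.741° = 0.23982569 rad
x = r_b·(cos φ + φ·sin φ) = 14.534844
y = r_b·(sin φ − φ·cos φ) = 0.064616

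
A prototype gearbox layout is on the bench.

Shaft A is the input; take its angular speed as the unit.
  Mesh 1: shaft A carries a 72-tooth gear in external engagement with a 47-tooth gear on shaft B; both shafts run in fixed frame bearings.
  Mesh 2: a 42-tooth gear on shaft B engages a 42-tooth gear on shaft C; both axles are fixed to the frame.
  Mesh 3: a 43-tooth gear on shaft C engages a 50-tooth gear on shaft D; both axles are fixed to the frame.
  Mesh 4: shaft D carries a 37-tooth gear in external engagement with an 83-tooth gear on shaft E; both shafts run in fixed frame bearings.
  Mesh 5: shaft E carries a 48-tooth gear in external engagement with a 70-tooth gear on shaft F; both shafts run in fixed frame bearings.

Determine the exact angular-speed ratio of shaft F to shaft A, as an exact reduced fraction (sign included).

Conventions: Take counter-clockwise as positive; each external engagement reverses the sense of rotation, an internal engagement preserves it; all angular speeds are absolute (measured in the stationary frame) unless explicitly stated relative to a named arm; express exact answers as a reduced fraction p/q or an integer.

class = fixed-axis compound train [5 meshes; 5 ratios multiply, 5 sense flips]
mesh 1 [72T→47T]: running ratio 72/47, sense −
mesh 2 [42T→42T]: running ratio 72/47, sense +
mesh 3 [43T→50T]: running ratio 1548/1175, sense −
mesh 4 [37T→83T]: running ratio 57276/97525, sense +
mesh 5 [48T→70T]: running ratio 1374624/3413375, sense −
ω_out/ω_in = -1374624/3413375

-1374624/3413375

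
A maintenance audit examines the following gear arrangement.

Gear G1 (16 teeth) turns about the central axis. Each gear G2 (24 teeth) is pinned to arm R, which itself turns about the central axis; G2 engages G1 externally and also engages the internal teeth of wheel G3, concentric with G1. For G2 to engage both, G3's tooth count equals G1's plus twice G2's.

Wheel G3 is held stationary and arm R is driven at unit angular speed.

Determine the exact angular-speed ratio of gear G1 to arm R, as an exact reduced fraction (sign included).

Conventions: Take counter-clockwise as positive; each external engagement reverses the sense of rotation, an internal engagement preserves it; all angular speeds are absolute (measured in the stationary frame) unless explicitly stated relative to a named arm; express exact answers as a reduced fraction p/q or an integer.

planetary set (16T centre, 24T on arm, 64T internal) — Willis relation
ring teeth: 16 + 2·24 = 64
16(ω_sun−ω_arm) = −64(ω_ring−ω_arm),  ω_ring = 0, ω_arm = 1
ω_sun = 1 − (64/16)(0−1) = 5
ω_out/ω_in = 5

5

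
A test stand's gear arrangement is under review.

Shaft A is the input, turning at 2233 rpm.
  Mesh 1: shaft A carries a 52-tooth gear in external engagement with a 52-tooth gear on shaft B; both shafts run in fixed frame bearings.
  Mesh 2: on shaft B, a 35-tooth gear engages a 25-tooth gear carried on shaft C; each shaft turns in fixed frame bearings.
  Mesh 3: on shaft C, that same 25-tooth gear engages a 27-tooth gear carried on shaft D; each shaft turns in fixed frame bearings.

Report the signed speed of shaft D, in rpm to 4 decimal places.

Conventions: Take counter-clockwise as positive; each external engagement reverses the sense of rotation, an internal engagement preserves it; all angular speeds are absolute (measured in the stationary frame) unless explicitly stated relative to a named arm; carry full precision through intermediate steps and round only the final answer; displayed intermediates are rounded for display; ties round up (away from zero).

topology: fixed-axis compound train — 3 meshes, A→D
mesh 1 [52T→52T]: ω = 2233.0000×52/52 = 2233.0000 rpm, sense flips to −
mesh 2 [35T→25T]: ω = 2233.0000×35/25 = 3126.2000 rpm, sense flips to +
mesh 3 [25T→27T]: ω = 3126.2000×25/27 = 2894.6296 rpm, sense flips to −
signed output speed = -2894.6296 rpm

-2894.6296 rpm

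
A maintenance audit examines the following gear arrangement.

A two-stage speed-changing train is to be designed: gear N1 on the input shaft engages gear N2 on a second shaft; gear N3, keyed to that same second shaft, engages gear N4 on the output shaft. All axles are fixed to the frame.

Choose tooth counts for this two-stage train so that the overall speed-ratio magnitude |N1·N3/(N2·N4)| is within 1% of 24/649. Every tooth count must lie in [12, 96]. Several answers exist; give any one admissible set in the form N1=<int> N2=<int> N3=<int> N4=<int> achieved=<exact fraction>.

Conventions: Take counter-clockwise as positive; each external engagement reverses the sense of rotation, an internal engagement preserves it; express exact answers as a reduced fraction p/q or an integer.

2-stage fixed-axis compound train for ratio 24/649
target = 24/649 in lowest terms: an exact hit needs N1·N3 = k·24 and N2·N4 = k·649 for one integer k, every count in [12, 96]; additionally prefer no 1:1 stage (N1 ≠ N2, N3 ≠ N4)
k = 1…5: no 1:1-free in-range split of k·24 and k·649 into factor pairs; take k = 6
k = 6: N1·N3 = 144 = 12·12, N2·N4 = 3894 = 59·66
achieved = 12·12/(59·66) = 24/649; |achieved − target| = 0 ≤ 6/16225 ✓

N1=12 N2=59 N3=12 N4=66 achieved=24/649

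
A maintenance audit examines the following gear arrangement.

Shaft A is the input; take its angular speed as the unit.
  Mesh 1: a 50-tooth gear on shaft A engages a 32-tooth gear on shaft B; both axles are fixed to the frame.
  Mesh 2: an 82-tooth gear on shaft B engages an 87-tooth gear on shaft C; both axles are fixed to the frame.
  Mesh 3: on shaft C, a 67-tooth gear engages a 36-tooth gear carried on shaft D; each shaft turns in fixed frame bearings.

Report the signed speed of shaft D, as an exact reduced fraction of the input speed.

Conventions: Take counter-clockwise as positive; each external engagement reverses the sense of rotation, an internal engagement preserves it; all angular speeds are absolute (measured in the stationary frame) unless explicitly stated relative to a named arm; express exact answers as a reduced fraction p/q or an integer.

-68675/25056

3-mesh fixed-axis compound train (all bearings frame-fixed)
mesh 1 [50T→32T]: |ω|/ω_in = 1×50/32 = 25/16, sense flips to −
mesh 2 [82T→87T]: |ω|/ω_in = (25/16)×82/87 = 1025/696, sense flips to +
mesh 3 [67T→36T]: |ω|/ω_in = (1025/696)×67/36 = 68675/25056, sense flips to −
signed output speed (× input speed) = -68675/25056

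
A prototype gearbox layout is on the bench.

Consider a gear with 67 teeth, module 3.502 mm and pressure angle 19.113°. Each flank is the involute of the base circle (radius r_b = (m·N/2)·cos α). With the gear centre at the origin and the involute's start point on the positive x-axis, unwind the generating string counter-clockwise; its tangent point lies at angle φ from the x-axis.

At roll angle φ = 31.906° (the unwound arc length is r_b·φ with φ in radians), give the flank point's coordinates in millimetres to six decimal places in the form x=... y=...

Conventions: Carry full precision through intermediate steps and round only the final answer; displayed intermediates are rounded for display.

x=126.727386 y=6.184940

class = single-mesh tooth geometry [base-circle involute, m = 3.502, 67T]
pitch radius r_p = m·N/2 = 3.502·67/2 = 117.317000
base radius r_b = r_p·cos α = 117.317000·cos 19.113° = 110.849859
roll angle φ = 31.906° = 0.55686475 rad
x = r_b·(cos φ + φ·sin φ) = 126.727386
y = r_b·(sin φ − φ·cos φ) = 6.184940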